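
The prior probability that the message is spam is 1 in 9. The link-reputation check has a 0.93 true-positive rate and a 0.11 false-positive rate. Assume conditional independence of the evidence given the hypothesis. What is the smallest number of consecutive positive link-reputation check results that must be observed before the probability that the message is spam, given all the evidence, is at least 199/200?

Prior odds: (1/9) ÷ (8/9) = 0.125.
Likelihood ratio of a positive result = 0.93/0.11 = 93/11.
Target posterior odds = 0.995/0.005 = 199.
Require (93/11)ⁿ ≥ 199 ÷ 0.125 = 1592.
(93/11)³ = 804357/1331 falls short of 1592 but (93/11)⁴ = 74805201/14641 reaches it, so n = 4.

4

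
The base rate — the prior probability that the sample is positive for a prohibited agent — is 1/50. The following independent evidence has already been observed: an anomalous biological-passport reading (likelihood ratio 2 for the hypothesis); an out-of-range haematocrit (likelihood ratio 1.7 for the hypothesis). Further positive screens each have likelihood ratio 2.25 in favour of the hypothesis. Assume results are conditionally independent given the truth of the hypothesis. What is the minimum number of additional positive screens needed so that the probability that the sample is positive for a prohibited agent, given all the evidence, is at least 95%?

Prior odds = 0.02/0.98 = 1/49.
Combined Bayes factor of the evidence already in hand = 2 × 1.7 = 3.4.
Odds after that evidence = (1/49) × 3.4 = 17/245.
Target odds = 0.95/0.05 = 19.
Need 2.25ⁿ ≥ 19 ÷ (17/245) = 4655/17.
2.25⁶ = 531441/4096 falls short of 4655/17 but 2.25⁷ = 4782969/16384 reaches it, so n = 7.

7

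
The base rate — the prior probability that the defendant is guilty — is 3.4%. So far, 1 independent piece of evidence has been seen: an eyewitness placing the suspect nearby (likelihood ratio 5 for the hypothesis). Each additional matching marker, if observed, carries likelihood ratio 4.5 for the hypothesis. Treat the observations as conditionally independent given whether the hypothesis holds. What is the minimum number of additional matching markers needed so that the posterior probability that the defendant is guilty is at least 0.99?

Prior odds = 0.034/0.966 = 17/483.
Bayes factor of the evidence already in hand = 5.
Odds after that evidence = (17/483) × 5 = 85/483.
Target odds = 0.99/0.01 = 99.
Need 4.5ⁿ ≥ 99 ÷ (85/483) = 47817/85.
4.5⁴ = 410.0625 falls short of 47817/85 but 4.5⁵ = 1845.28125 reaches it, so n = 5.

5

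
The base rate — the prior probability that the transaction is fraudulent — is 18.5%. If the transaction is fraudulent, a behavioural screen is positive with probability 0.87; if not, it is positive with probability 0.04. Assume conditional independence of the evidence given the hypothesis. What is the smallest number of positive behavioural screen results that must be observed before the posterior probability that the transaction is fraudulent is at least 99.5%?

Prior odds: 0.185 ÷ 0.815 = 37/163.
Likelihood ratio of a positive = 0.87/0.04 = 21.75.
Target posterior odds = 0.995/0.005 = 199.
Require 21.75ⁿ ≥ 199 ÷ (37/163) = 32437/37.
21.75² = 473.0625 falls short of 32437/37 but 21.75³ = 658503/64 reaches it, so n = 3.

3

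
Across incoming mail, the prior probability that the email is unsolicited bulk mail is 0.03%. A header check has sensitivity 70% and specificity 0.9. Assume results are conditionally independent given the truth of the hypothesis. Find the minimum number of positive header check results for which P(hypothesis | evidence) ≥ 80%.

Prior odds: 0.0003 ÷ 0.9997 = 3/9997.
False-positive rate = 1 − 0.9 = 0.1; likelihood ratio of a positive = 0.7/0.1 = 7.
Target odds: 0.8 ÷ 0.2 = 4.
Need (3/9997) × 7ⁿ ≥ 4, i.e. 7ⁿ ≥ 39988/3.
7⁴ = 2401 falls short of 39988/3 but 7⁵ = 16807 reaches it, so n = 5.

5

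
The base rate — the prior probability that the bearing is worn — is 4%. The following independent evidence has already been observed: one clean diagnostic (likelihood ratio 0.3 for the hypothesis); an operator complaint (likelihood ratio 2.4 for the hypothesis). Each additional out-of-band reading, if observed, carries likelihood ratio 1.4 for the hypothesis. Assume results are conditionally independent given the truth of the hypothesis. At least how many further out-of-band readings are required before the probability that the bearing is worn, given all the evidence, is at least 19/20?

Prior odds = 0.04/0.96 = 1/24.
Combined Bayes factor of the evidence already in hand = 0.3 × 2.4 = 0.72.
Odds after that evidence = (1/24) × 0.72 = 0.03.
Target odds = 0.95/0.05 = 19.
Need 1.4ⁿ ≥ 19 ÷ 0.03 = 1900/3.
1.4¹⁹ ≈597.63 falls short of 1900/3 but 1.4²⁰ ≈836.683 reaches it, so n = 20.

20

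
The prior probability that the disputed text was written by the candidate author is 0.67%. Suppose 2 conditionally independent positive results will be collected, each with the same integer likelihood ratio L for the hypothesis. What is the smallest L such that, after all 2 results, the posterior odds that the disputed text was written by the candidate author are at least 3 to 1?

Prior odds = 0.0067/0.9933 = 67/9933.
Target odds = 3.
Need L² ≥ 3 ÷ (67/9933) = 29799/67.
21² = 441 < 29799/67 ≤ 484 = 22², so L = 22.

22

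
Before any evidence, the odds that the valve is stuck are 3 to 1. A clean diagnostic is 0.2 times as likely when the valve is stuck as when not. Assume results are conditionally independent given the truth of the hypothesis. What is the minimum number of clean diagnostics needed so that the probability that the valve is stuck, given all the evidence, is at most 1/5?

Prior odds = 3.
Likelihood ratio per clean diagnostic = 0.2.
Target odds: 0.2 ÷ 0.8 = 0.25.
Need 3 × 0.2ⁿ ≤ 0.25, i.e. 0.2ⁿ ≤ 1/12.
0.2¹ = 0.2 is still above 1/12 but 0.2² = 0.04 is at or below it, so n = 2.

2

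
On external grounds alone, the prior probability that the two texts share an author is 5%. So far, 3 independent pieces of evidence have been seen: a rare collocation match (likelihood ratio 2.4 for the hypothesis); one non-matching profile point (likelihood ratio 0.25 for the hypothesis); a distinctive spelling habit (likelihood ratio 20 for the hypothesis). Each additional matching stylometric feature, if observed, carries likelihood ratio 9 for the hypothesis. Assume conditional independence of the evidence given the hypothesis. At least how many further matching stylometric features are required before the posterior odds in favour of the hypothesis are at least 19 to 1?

2

Prior odds = 0.05/0.95 = 1/19.
Combined Bayes factor of the evidence already in hand = 2.4 × 0.25 × 20 = 12.
Odds after that evidence = (1/19) × 12 = 12/19.
Target odds = 19.
Need 9ⁿ ≥ 19 ÷ (12/19) = 361/12.
9¹ = 9 falls short of 361/12 but 9² = 81 reaches it, so n = 2.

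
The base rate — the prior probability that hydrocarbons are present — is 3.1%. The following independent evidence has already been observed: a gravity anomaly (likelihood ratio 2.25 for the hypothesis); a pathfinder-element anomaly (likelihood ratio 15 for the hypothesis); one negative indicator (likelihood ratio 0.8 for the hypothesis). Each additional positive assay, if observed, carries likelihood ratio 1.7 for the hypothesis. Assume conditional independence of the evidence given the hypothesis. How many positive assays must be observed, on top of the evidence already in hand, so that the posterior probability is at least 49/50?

Prior odds = 0.031/0.969 = 31/969.
Combined Bayes factor of the evidence already in hand = 2.25 × 15 × 0.8 = 27.
Odds after that evidence = (31/969) × 27 = 279/323.
Target odds = 0.98/0.02 = 49.
Need 1.7ⁿ ≥ 49 ÷ (279/323) = 15827/279.
1.7⁷ = 410338673/10000000 falls short of 15827/279 but 1.7⁸ ≈69.7576 reaches it, so n = 8.

8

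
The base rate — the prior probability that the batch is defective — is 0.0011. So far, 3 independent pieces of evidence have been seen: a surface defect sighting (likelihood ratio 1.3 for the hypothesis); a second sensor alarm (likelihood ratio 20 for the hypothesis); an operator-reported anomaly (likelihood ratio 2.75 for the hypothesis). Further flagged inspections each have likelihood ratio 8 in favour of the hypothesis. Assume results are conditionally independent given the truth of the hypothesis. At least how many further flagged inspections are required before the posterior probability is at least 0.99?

4

Prior odds = 0.0011/0.9989 = 11/9989.
Combined Bayes factor of the evidence already in hand = 1.3 × 20 × 2.75 = 71.5.
Odds after that evidence = (11/9989) × 71.5 = 1573/19978.
Target odds = 0.99/0.01 = 99.
Need 8ⁿ ≥ 99 ÷ (1573/19978) = 179802/143.
8³ = 512 falls short of 179802/143 but 8⁴ = 4096 reaches it, so n = 4.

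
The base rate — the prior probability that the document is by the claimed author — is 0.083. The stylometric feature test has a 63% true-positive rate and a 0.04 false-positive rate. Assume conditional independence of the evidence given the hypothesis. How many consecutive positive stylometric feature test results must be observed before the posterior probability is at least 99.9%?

4

Prior odds: 0.083 ÷ 0.917 = 83/917.
Likelihood ratio of a positive result = 0.63/0.04 = 15.75.
Target posterior odds = 0.999/0.001 = 999.
Need (83/917) × 15.75ⁿ ≥ 999, i.e. 15.75ⁿ ≥ 916083/83.
15.75³ = 3906.984375 falls short of 916083/83 but 15.75⁴ = 15752961/256 reaches it, so n = 4.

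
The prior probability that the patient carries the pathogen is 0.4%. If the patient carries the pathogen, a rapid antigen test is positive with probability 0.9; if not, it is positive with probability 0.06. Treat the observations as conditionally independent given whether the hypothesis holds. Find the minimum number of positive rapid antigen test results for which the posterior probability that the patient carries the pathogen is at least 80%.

3

Prior odds: 0.004 ÷ 0.996 = 1/249.
Likelihood ratio of a positive = 0.9/0.06 = 15.
Target odds: 0.8 ÷ 0.2 = 4.
Require 15ⁿ ≥ 4 ÷ (1/249) = 996.
15² = 225 falls short of 996 but 15³ = 3375 reaches it, so n = 3.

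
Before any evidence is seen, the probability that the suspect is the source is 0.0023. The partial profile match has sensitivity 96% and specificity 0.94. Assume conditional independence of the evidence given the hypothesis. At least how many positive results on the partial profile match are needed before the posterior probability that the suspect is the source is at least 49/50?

4

Prior odds: 0.0023 ÷ 0.9977 = 23/9977.
False-positive rate = 1 − 0.94 = 0.06; likelihood ratio of a positive = 0.96/0.06 = 16.
Target posterior odds = 0.98/0.02 = 49.
Require 16ⁿ ≥ 49 ÷ (23/9977) = 488873/23.
16³ = 4096 falls short of 488873/23 but 16⁴ = 65536 reaches it, so n = 4.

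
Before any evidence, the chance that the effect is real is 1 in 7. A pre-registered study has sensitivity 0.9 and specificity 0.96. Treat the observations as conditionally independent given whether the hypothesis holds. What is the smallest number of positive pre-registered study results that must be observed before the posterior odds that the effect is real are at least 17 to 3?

2

Prior odds = (1/7)/(6/7) = 1/6.
False-positive rate = 1 − 0.96 = 0.04; likelihood ratio of a positive = 0.9/0.04 = 22.5.
Target odds = 17/3.
Require 22.5ⁿ ≥ 17/3 ÷ (1/6) = 34.
22.5¹ = 22.5 falls short of 34 but 22.5² = 506.25 reaches it, so n = 2.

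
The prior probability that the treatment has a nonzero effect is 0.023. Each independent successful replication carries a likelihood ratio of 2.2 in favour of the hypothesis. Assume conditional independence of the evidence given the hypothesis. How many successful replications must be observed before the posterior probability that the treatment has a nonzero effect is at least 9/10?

8

Prior odds = 0.023/0.977 = 23/977.
Likelihood ratio per successful replication = 2.2.
Target posterior odds = 0.9/0.1 = 9.
Require 2.2ⁿ ≥ 9 ÷ (23/977) = 8793/23.
2.2⁷ = 19487171/78125 falls short of 8793/23 but 2.2⁸ = 214358881/390625 reaches it, so n = 8.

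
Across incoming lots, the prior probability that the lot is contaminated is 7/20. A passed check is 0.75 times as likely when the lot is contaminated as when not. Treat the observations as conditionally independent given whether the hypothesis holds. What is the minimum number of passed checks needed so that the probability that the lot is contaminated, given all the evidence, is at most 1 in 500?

20

Prior odds = 0.35/0.65 = 7/13.
Likelihood ratio per passed check = 0.75.
Target posterior odds = 0.002/0.998 = 1/499.
Need (7/13) × 0.75ⁿ ≤ 1/499, i.e. 0.75ⁿ ≤ 13/3493.
0.75¹⁹ ≈0.00422828 is still above 13/3493 but 0.75²⁰ ≈0.00317121 is at or below it, so n = 20.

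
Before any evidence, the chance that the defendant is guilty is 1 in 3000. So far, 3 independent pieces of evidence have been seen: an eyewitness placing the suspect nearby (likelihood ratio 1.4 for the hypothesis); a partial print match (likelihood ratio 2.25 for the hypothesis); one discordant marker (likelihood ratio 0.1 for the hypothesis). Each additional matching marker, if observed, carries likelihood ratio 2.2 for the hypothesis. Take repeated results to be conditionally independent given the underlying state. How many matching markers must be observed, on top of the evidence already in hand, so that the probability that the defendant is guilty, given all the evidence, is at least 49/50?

Prior odds = (1/3000)/(2999/3000) = 1/2999.
Combined Bayes factor of the evidence already in hand = 1.4 × 2.25 × 0.1 = 0.315.
Odds after that evidence = (1/2999) × 0.315 = 63/599800.
Target odds = 0.98/0.02 = 49.
Need 2.2ⁿ ≥ 49 ÷ (63/599800) = 4198600/9.
2.2¹⁶ ≈301136 falls short of 4198600/9 but 2.2¹⁷ ≈662500 reaches it, so n = 17.

17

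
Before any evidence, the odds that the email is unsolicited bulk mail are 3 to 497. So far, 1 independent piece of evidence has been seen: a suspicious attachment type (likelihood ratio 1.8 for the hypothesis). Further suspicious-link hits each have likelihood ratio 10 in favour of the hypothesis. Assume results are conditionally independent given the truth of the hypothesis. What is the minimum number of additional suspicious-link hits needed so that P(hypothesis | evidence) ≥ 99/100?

Prior odds = 3/497.
Bayes factor of the evidence already in hand = 1.8.
Odds after that evidence = (3/497) × 1.8 = 27/2485.
Target odds = 0.99/0.01 = 99.
Need 10ⁿ ≥ 99 ÷ (27/2485) = 27335/3.
10³ = 1000 falls short of 27335/3 but 10⁴ = 10000 reaches it, so n = 4.

4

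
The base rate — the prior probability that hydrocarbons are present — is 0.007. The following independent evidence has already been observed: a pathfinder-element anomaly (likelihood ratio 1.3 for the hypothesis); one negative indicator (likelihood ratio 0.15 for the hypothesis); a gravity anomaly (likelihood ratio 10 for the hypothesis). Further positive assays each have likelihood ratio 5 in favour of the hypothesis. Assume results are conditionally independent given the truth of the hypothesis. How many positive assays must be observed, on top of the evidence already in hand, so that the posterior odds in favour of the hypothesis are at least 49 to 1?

Prior odds = 0.007/0.993 = 7/993.
Combined Bayes factor of the evidence already in hand = 1.3 × 0.15 × 10 = 1.95.
Odds after that evidence = (7/993) × 1.95 = 91/6620.
Target odds = 49.
Need 5ⁿ ≥ 49 ÷ (91/6620) = 46340/13.
5⁵ = 3125 falls short of 46340/13 but 5⁶ = 15625 reaches it, so n = 6.

6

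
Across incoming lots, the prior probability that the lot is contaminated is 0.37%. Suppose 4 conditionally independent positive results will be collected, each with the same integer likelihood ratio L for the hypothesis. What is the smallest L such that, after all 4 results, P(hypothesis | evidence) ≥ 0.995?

Prior odds = 0.0037/0.9963 = 37/9963.
Target odds = 0.995/0.005 = 199.
Need L⁴ ≥ 199 ÷ (37/9963) = 1982637/37.
15⁴ = 50625 < 1982637/37 ≤ 65536 = 16⁴, so L = 16.

16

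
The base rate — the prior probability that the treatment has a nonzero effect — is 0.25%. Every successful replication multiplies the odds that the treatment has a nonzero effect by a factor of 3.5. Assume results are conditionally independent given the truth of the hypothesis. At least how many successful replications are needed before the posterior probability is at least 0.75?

6

Prior odds: 0.0025 ÷ 0.9975 = 1/399.
Likelihood ratio per successful replication = 3.5.
Target posterior odds = 0.75/0.25 = 3.
Need (1/399) × 3.5ⁿ ≥ 3, i.e. 3.5ⁿ ≥ 1197.
3.5⁵ = 525.21875 falls short of 1197 but 3.5⁶ = 1838.265625 reaches it, so n = 6.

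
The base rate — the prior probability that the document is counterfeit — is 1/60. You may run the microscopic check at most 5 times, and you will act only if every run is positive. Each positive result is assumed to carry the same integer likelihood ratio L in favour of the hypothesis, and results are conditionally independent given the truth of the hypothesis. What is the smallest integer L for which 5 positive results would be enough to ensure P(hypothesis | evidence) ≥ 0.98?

Prior odds = (1/60)/(59/60) = 1/59.
Target odds = 0.98/0.02 = 49.
Need L⁵ ≥ 49 ÷ (1/59) = 2891.
4⁵ = 1024 < 2891 ≤ 3125 = 5⁵, so L = 5.

5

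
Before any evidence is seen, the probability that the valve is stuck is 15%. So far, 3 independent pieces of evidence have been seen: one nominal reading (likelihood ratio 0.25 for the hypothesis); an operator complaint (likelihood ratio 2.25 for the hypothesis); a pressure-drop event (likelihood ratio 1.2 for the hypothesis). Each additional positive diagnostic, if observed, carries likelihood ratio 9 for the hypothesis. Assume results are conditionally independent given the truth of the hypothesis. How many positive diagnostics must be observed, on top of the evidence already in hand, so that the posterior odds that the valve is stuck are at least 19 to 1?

3

Prior odds = 0.15/0.85 = 3/17.
Combined Bayes factor of the evidence already in hand = 0.25 × 2.25 × 1.2 = 0.675.
Odds after that evidence = (3/17) × 0.675 = 81/680.
Target odds = 19.
Need 9ⁿ ≥ 19 ÷ (81/680) = 12920/81.
9² = 81 falls short of 12920/81 but 9³ = 729 reaches it, so n = 3.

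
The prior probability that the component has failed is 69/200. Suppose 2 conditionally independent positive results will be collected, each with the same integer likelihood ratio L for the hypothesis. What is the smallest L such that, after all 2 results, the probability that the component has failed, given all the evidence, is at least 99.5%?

20

Prior odds = 0.345/0.655 = 69/131.
Target odds = 0.995/0.005 = 199.
Need L² ≥ 199 ÷ (69/131) = 26069/69.
19² = 361 < 26069/69 ≤ 400 = 20², so L = 20.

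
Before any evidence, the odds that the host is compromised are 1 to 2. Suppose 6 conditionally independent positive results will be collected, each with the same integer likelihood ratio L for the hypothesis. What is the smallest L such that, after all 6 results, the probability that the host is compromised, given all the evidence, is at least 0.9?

2

Prior odds = 0.5.
Target odds = 0.9/0.1 = 9.
Need L⁶ ≥ 9 ÷ 0.5 = 18.
1⁶ = 1 < 18 ≤ 64 = 2⁶, so L = 2.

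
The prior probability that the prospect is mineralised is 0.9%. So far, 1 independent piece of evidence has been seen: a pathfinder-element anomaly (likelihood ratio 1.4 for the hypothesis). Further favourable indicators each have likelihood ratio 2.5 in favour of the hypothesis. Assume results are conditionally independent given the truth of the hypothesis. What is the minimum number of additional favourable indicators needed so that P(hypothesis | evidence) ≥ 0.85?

Prior odds = 0.009/0.991 = 9/991.
Bayes factor of the evidence already in hand = 1.4.
Odds after that evidence = (9/991) × 1.4 = 63/4955.
Target odds = 0.85/0.15 = 17/3.
Need 2.5ⁿ ≥ 17/3 ÷ (63/4955) = 84235/189.
2.5⁶ = 244.140625 falls short of 84235/189 but 2.5⁷ = 610.3515625 reaches it, so n = 7.

7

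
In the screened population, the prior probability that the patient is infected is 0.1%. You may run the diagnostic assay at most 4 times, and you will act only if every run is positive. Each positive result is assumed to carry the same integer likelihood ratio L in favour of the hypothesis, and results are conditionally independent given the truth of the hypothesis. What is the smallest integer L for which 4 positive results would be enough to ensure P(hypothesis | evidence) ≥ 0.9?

10

Prior odds = 0.001/0.999 = 1/999.
Target odds = 0.9/0.1 = 9.
Need L⁴ ≥ 9 ÷ (1/999) = 8991.
9⁴ = 6561 < 8991 ≤ 10000 = 10⁴, so L = 10.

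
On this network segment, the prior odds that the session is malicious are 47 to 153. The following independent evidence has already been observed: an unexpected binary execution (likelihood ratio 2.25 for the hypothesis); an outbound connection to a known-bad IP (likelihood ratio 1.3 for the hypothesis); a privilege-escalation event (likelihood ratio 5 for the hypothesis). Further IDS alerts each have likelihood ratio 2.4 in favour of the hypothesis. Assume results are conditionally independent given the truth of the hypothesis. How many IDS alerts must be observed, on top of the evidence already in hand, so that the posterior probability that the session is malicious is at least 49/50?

3

Prior odds = 47/153.
Combined Bayes factor of the evidence already in hand = 2.25 × 1.3 × 5 = 14.625.
Odds after that evidence = (47/153) × 14.625 = 611/136.
Target odds = 0.98/0.02 = 49.
Need 2.4ⁿ ≥ 49 ÷ (611/136) = 6664/611.
2.4² = 5.76 falls short of 6664/611 but 2.4³ = 13.824 reaches it, so n = 3.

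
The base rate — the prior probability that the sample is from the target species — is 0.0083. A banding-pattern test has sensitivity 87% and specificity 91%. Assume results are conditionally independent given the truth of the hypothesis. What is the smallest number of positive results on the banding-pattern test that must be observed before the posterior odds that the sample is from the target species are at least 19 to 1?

Prior odds = 0.0083/0.9917 = 83/9917.
False-positive rate = 1 − 0.91 = 0.09; likelihood ratio of a positive = 0.87/0.09 = 29/3.
Target odds = 19.
Need (83/9917) × (29/3)ⁿ ≥ 19, i.e. (29/3)ⁿ ≥ 188423/83.
(29/3)³ = 24389/27 falls short of 188423/83 but (29/3)⁴ = 707281/81 reaches it, so n = 4.

4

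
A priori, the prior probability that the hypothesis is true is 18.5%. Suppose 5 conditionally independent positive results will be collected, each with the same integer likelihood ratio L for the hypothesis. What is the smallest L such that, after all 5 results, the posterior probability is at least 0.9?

3

Prior odds = 0.185/0.815 = 37/163.
Target odds = 0.9/0.1 = 9.
Need L⁵ ≥ 9 ÷ (37/163) = 1467/37.
2⁵ = 32 < 1467/37 ≤ 243 = 3⁵, so L = 3.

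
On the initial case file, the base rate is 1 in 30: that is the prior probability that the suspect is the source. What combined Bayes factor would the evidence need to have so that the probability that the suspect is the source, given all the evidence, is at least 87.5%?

203

Prior odds = (1/30)/(29/30) = 1/29.
Target odds = 0.875/0.125 = 7.
Required Bayes factor = 7 ÷ (1/29) = 203.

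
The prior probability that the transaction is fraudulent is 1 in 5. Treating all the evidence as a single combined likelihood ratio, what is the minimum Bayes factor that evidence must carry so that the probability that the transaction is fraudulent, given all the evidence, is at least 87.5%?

28

Prior odds = 0.2/0.8 = 0.25.
Target odds = 0.875/0.125 = 7.
Required Bayes factor = 7 ÷ 0.25 = 28.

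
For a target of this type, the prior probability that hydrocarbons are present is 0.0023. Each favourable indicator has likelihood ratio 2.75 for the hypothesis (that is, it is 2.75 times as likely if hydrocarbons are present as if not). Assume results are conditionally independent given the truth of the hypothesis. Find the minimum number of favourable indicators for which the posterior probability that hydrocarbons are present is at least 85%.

8

Prior odds: 0.0023 ÷ 0.9977 = 23/9977.
Likelihood ratio per favourable indicator = 2.75.
Target odds: 0.85 ÷ 0.15 = 17/3.
Need (23/9977) × 2.75ⁿ ≥ 17/3, i.e. 2.75ⁿ ≥ 169609/69.
2.75⁷ = 19487171/16384 falls short of 169609/69 but 2.75⁸ = 214358881/65536 reaches it, so n = 8.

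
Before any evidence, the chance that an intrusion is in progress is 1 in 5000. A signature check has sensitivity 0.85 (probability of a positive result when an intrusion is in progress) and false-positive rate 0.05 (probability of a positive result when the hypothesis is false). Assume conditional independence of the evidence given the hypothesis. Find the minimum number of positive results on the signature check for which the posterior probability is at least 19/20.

Prior odds = 0.0002/0.9998 = 1/4999.
Likelihood ratio of a positive result = 0.85/0.05 = 17.
Target odds: 0.95 ÷ 0.05 = 19.
Need (1/4999) × 17ⁿ ≥ 19, i.e. 17ⁿ ≥ 94981.
17⁴ = 83521 falls short of 94981 but 17⁵ = 1419857 reaches it, so n = 5.

5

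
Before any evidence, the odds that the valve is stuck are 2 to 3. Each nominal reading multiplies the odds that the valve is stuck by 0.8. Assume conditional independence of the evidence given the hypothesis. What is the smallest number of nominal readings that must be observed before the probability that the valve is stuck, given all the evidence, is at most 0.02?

Prior odds = 2/3.
Likelihood ratio per nominal reading = 0.8.
Target posterior odds = 0.02/0.98 = 1/49.
Require 0.8ⁿ ≤ 1/49 ÷ (2/3) = 3/98.
0.8¹⁵ ≈0.0351844 is still above 3/98 but 0.8¹⁶ ≈0.0281475 is at or below it, so n = 16.

16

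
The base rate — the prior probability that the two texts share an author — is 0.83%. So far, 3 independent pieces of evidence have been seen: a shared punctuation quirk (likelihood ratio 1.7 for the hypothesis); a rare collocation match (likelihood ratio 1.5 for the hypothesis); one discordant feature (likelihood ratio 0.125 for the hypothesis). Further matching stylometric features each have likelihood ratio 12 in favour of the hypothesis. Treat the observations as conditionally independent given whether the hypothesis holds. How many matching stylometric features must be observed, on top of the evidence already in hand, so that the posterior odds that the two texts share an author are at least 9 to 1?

Prior odds = 0.0083/0.9917 = 83/9917.
Combined Bayes factor of the evidence already in hand = 1.7 × 1.5 × 0.125 = 0.31875.
Odds after that evidence = (83/9917) × 0.31875 = 4233/1586720.
Target odds = 9.
Need 12ⁿ ≥ 9 ÷ (4233/1586720) = 4760160/1411.
12³ = 1728 falls short of 4760160/1411 but 12⁴ = 20736 reaches it, so n = 4.

4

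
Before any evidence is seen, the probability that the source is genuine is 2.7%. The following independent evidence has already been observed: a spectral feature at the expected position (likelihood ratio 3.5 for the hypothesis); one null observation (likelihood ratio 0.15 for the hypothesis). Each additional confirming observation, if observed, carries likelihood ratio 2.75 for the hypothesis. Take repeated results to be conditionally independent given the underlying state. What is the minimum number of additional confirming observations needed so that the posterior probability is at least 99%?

9

Prior odds = 0.027/0.973 = 27/973.
Combined Bayes factor of the evidence already in hand = 3.5 × 0.15 = 0.525.
Odds after that evidence = (27/973) × 0.525 = 81/5560.
Target odds = 0.99/0.01 = 99.
Need 2.75ⁿ ≥ 99 ÷ (81/5560) = 61160/9.
2.75⁸ = 214358881/65536 falls short of 61160/9 but 2.75⁹ ≈8994.86 reaches it, so n = 9.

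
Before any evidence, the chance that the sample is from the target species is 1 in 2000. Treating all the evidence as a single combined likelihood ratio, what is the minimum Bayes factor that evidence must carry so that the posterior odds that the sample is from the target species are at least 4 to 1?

Prior odds = 0.0005/0.9995 = 1/1999.
Target odds = 4.
Required Bayes factor = 4 ÷ (1/1999) = 7996.

7996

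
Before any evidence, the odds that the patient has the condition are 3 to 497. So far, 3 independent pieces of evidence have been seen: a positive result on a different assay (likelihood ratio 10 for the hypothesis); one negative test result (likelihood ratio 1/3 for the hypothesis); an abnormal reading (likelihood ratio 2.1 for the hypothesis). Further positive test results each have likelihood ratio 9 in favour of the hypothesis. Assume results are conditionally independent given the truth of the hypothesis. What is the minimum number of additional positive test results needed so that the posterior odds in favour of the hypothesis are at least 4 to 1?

3

Prior odds = 3/497.
Combined Bayes factor of the evidence already in hand = 10 × (1/3) × 2.1 = 7.
Odds after that evidence = (3/497) × 7 = 3/71.
Target odds = 4.
Need 9ⁿ ≥ 4 ÷ (3/71) = 284/3.
9² = 81 falls short of 284/3 but 9³ = 729 reaches it, so n = 3.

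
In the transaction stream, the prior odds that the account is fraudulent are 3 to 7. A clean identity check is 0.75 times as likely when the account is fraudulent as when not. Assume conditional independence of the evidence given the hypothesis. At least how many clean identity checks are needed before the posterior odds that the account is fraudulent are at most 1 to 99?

14

Prior odds = 3/7.
Likelihood ratio per clean identity check = 0.75.
Target odds = 1/99.
Require 0.75ⁿ ≤ 1/99 ÷ (3/7) = 7/297.
0.75¹³ = 1594323/67108864 is still above 7/297 but 0.75¹⁴ = 4782969/268435456 is at or below it, so n = 14.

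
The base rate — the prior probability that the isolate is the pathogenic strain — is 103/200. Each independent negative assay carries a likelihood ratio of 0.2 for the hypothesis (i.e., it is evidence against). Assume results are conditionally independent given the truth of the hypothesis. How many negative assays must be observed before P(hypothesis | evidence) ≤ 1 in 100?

Prior odds: 0.515 ÷ 0.485 = 103/97.
Likelihood ratio per negative assay = 0.2.
Target odds: 0.01 ÷ 0.99 = 1/99.
Require 0.2ⁿ ≤ 1/99 ÷ (103/97) = 97/10197.
0.2² = 0.04 is still above 97/10197 but 0.2³ = 0.008 is at or below it, so n = 3.

3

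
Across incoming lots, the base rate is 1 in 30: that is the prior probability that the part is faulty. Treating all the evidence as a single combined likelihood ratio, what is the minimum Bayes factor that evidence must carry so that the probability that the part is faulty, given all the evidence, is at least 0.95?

551

Prior odds = (1/30)/(29/30) = 1/29.
Target odds = 0.95/0.05 = 19.
Required Bayes factor = 19 ÷ (1/29) = 551.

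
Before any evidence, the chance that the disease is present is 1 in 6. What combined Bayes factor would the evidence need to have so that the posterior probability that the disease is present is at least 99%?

Prior odds = (1/6)/(5/6) = 0.2.
Target odds = 0.99/0.01 = 99.
Required Bayes factor = 99 ÷ 0.2 = 495.

495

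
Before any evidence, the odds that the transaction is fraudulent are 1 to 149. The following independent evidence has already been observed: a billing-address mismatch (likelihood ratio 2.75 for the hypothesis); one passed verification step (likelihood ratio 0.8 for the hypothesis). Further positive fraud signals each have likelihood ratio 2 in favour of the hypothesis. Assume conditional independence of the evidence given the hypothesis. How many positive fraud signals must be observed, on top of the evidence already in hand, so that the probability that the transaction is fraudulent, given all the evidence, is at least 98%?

Prior odds = 1/149.
Combined Bayes factor of the evidence already in hand = 2.75 × 0.8 = 2.2.
Odds after that evidence = (1/149) × 2.2 = 11/745.
Target odds = 0.98/0.02 = 49.
Need 2ⁿ ≥ 49 ÷ (11/745) = 36505/11.
2¹¹ = 2048 falls short of 36505/11 but 2¹² = 4096 reaches it, so n = 12.

12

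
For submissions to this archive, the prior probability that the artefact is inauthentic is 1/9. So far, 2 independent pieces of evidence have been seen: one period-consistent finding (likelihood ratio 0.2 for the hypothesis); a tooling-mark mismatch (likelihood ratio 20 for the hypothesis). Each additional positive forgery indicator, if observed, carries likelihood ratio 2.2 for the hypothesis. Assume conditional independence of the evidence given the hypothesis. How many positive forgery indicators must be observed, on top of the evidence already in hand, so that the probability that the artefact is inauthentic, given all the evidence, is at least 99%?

Prior odds = (1/9)/(8/9) = 0.125.
Combined Bayes factor of the evidence already in hand = 0.2 × 20 = 4.
Odds after that evidence = 0.125 × 4 = 0.5.
Target odds = 0.99/0.01 = 99.
Need 2.2ⁿ ≥ 99 ÷ 0.5 = 198.
2.2⁶ = 1771561/15625 falls short of 198 but 2.2⁷ = 19487171/78125 reaches it, so n = 7.

7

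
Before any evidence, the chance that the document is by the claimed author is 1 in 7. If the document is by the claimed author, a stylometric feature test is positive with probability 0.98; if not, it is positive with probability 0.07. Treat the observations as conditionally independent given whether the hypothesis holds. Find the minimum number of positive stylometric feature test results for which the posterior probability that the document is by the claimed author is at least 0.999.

Prior odds: (1/7) ÷ (6/7) = 1/6.
Likelihood ratio of a positive = 0.98/0.07 = 14.
Target posterior odds = 0.999/0.001 = 999.
Require 14ⁿ ≥ 999 ÷ (1/6) = 5994.
14³ = 2744 falls short of 5994 but 14⁴ = 38416 reaches it, so n = 4.

4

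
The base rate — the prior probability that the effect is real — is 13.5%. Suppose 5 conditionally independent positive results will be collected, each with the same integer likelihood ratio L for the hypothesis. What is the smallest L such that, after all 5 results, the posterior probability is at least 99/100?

Prior odds = 0.135/0.865 = 27/173.
Target odds = 0.99/0.01 = 99.
Need L⁵ ≥ 99 ÷ (27/173) = 1903/3.
3⁵ = 243 < 1903/3 ≤ 1024 = 4⁵, so L = 4.

4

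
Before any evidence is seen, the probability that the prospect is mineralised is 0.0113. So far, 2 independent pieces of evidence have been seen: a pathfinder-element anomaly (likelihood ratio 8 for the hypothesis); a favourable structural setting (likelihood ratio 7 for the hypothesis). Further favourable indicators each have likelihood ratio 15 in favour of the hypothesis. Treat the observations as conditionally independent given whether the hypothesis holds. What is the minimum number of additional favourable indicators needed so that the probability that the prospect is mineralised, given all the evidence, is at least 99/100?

2

Prior odds = 0.0113/0.9887 = 113/9887.
Combined Bayes factor of the evidence already in hand = 8 × 7 = 56.
Odds after that evidence = (113/9887) × 56 = 6328/9887.
Target odds = 0.99/0.01 = 99.
Need 15ⁿ ≥ 99 ÷ (6328/9887) = 978813/6328.
15¹ = 15 falls short of 978813/6328 but 15² = 225 reaches it, so n = 2.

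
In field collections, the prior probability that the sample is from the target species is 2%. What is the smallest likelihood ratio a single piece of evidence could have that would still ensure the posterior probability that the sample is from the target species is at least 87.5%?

343

Prior odds = 0.02/0.98 = 1/49.
Target odds = 0.875/0.125 = 7.
Required Bayes factor = 7 ÷ (1/49) = 343.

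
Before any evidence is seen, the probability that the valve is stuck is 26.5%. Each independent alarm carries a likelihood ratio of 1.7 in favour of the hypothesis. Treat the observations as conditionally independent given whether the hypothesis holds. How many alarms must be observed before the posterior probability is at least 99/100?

Prior odds: 0.265 ÷ 0.735 = 53/147.
Likelihood ratio per alarm = 1.7.
Target odds: 0.99 ÷ 0.01 = 99.
Require 1.7ⁿ ≥ 99 ÷ (53/147) = 14553/53.
1.7¹⁰ ≈201.599 falls short of 14553/53 but 1.7¹¹ ≈342.719 reaches it, so n = 11.

11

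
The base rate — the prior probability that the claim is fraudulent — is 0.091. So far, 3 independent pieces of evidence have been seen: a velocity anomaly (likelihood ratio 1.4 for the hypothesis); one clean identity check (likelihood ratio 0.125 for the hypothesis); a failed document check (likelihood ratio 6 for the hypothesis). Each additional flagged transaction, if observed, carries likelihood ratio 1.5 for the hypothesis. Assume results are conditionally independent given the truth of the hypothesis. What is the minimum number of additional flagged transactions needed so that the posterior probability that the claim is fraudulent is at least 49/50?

Prior odds = 0.091/0.909 = 91/909.
Combined Bayes factor of the evidence already in hand = 1.4 × 0.125 × 6 = 1.05.
Odds after that evidence = (91/909) × 1.05 = 637/6060.
Target odds = 0.98/0.02 = 49.
Need 1.5ⁿ ≥ 49 ÷ (637/6060) = 6060/13.
1.5¹⁵ = 14348907/32768 falls short of 6060/13 but 1.5¹⁶ = 43046721/65536 reaches it, so n = 16.

16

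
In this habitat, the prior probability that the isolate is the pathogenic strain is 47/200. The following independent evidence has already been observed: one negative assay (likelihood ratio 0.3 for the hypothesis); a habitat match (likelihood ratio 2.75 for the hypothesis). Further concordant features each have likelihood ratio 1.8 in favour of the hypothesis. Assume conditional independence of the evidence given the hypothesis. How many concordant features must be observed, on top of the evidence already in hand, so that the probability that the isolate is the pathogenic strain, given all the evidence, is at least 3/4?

Prior odds = 0.235/0.765 = 47/153.
Combined Bayes factor of the evidence already in hand = 0.3 × 2.75 = 0.825.
Odds after that evidence = (47/153) × 0.825 = 517/2040.
Target odds = 0.75/0.25 = 3.
Need 1.8ⁿ ≥ 3 ÷ (517/2040) = 6120/517.
1.8⁴ = 10.4976 falls short of 6120/517 but 1.8⁵ = 18.89568 reaches it, so n = 5.

5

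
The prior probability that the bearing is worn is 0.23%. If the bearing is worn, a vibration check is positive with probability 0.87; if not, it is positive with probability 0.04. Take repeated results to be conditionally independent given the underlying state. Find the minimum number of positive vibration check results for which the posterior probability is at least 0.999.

5

Prior odds = 0.0023/0.9977 = 23/9977.
Likelihood ratio of a positive = 0.87/0.04 = 21.75.
Target odds: 0.999 ÷ 0.001 = 999.
Need (23/9977) × 21.75ⁿ ≥ 999, i.e. 21.75ⁿ ≥ 9967023/23.
21.75⁴ = 57289761/256 falls short of 9967023/23 but 21.75⁵ ≈4.86739e+06 reaches it, so n = 5.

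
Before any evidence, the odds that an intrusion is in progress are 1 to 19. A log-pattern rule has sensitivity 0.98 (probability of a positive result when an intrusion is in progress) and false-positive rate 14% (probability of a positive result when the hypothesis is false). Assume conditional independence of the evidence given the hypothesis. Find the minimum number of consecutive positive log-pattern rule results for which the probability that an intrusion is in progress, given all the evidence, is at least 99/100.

Prior odds = 1/19.
Likelihood ratio of a positive result = 0.98/0.14 = 7.
Target posterior odds = 0.99/0.01 = 99.
Need (1/19) × 7ⁿ ≥ 99, i.e. 7ⁿ ≥ 1881.
7³ = 343 falls short of 1881 but 7⁴ = 2401 reaches it, so n = 4.

4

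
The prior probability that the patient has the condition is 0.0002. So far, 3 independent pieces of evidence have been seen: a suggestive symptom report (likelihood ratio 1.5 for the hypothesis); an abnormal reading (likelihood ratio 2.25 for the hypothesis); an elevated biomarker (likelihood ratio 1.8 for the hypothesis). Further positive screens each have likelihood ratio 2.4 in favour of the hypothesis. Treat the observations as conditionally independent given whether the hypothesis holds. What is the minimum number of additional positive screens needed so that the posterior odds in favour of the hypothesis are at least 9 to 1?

11

Prior odds = 0.0002/0.9998 = 1/4999.
Combined Bayes factor of the evidence already in hand = 1.5 × 2.25 × 1.8 = 6.075.
Odds after that evidence = (1/4999) × 6.075 = 243/199960.
Target odds = 9.
Need 2.4ⁿ ≥ 9 ÷ (243/199960) = 199960/27.
2.4¹⁰ ≈6340.34 falls short of 199960/27 but 2.4¹¹ ≈15216.8 reaches it, so n = 11.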